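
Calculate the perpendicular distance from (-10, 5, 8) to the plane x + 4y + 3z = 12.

distance = |a·x₀ + b·y₀ + c·z₀ - d| / √(a² + b² + c²)
  = |1·(-10) + 4·5 + 3·8 - 12| / √(1² + 4² + 3²)
  = |-10 + 20 + 24 - 12| / √(1 + 16 + 9)
  = |22| / √26
  = 22 / 5.099
  ≈ 4.315

4.315


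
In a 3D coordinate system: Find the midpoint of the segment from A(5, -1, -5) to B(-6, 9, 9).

M = ((x₁+x₂)/2, (y₁+y₂)/2, (z₁+z₂)/2)
  = ((5 - 6)/2, (-1 + 9)/2, (-5 + 9)/2)
  = (-1/2, 8/2, 4/2)
  = (-0.5, 4, 2)

(-0.5, 4, 2)


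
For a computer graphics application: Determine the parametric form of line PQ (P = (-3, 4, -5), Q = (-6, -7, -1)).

Direction vector d = Q - P = (-6 + 3, -7 - 4, -1 + 5) = (-3, -11, 4)
Parametric form r = P + t·d:
x = -3 - 3t, y = 4 - 11t, z = -5 + 4t

x = -3 - 3t, y = 4 - 11t, z = -5 + 4t


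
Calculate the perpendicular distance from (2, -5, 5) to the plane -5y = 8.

distance = |a·x₀ + b·y₀ + c·z₀ - d| / √(a² + b² + c²)
  = |0·2 + (-5)·(-5) + 0·5 - 8| / √(0² + (-5)² + 0²)
  = |0 + 25 + 0 - 8| / √(0 + 25 + 0)
  = |17| / √25
  = 17 / 5
  ≈ 3.4

3.4


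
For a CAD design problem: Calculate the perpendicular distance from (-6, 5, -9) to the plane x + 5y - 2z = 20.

distance = |a·x₀ + b·y₀ + c·z₀ - d| / √(a² + b² + c²)
  = |1·(-6) + 5·5 + (-2)·(-9) - 20| / √(1² + 5² + (-2)²)
  = |-6 + 25 + 18 - 20| / √(1 + 25 + 4)
  = |17| / √30
  = 17 / 5.477
  ≈ 3.104

3.104


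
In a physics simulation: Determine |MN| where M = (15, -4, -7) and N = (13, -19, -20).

d = √[(x₂-x₁)² + (y₂-y₁)² + (z₂-z₁)²]
  = √[(-2)² + (-15)² + (-13)²]
  = √[4 + 225 + 169]
  = √398
  ≈ 19.95

19.95


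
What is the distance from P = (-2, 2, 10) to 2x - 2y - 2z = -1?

distance = |a·x₀ + b·y₀ + c·z₀ - d| / √(a² + b² + c²)
  = |2·(-2) + (-2)·2 + (-2)·10 - (-1)| / √(2² + (-2)² + (-2)²)
  = |-4 - 4 - 20 + 1| / √(4 + 4 + 4)
  = |-27| / √12
  = 27 / 3.464
  ≈ 7.794

7.794


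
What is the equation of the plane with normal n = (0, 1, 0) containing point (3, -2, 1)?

The plane through P with normal n = (a, b, c) satisfies n·(r - P) = 0,
i.e. ax + by + cz = a·x₀ + b·y₀ + c·z₀.
d = 0·3 + 1·(-2) + 0·1
  = 0 - 2 + 0
  = -2
Equation: y = -2

y = -2


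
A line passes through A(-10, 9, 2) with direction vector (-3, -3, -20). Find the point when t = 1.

P(t) = A + t·d
  = (-10 + (-3)·1, 9 + (-3)·1, 2 + (-20)·1)
  = (-10 - 3, 9 - 3, 2 - 20)
  = (-13, 6, -18)

(-13, 6, -18)


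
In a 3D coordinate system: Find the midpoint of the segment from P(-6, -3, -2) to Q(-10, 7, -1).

M = ((x₁+x₂)/2, (y₁+y₂)/2, (z₁+z₂)/2)
  = ((-6 - 10)/2, (-3 + 7)/2, (-2 - 1)/2)
  = (-16/2, 4/2, -3/2)
  = (-8, 2, -1.5)

(-8, 2, -1.5)


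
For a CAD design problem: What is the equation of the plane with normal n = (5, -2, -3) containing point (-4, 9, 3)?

The plane through P with normal n = (a, b, c) satisfies n·(r - P) = 0,
i.e. ax + by + cz = a·x₀ + b·y₀ + c·z₀.
d = 5·(-4) + (-2)·9 + (-3)·3
  = -20 - 18 - 9
  = -47
Equation: 5x - 2y - 3z = -47

5x - 2y - 3z = -47


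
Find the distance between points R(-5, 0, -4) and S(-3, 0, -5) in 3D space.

d = √[(x₂-x₁)² + (y₂-y₁)² + (z₂-z₁)²]
  = √[2² + 0² + (-1)²]
  = √[4 + 0 + 1]
  = √5
  ≈ 2.236

2.236


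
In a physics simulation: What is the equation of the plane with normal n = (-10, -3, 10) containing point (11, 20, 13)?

The plane through P with normal n = (a, b, c) satisfies n·(r - P) = 0,
i.e. ax + by + cz = a·x₀ + b·y₀ + c·z₀.
d = (-10)·11 + (-3)·20 + 10·13
  = -110 - 60 + 130
  = -40
Equation: -10x - 3y + 10z = -40

-10x - 3y + 10z = -40


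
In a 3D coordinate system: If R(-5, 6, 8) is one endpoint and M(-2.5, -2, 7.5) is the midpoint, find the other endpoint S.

S = 2M - R
  = (2·(-2.5) - (-5), 2·(-2) - 6, 2·7.5 - 8)
  = (-5 + 5, -4 - 6, 15 - 8)
  = (0, -10, 7)

(0, -10, 7)


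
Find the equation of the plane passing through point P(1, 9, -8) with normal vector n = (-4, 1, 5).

The plane through P with normal n = (a, b, c) satisfies n·(r - P) = 0,
i.e. ax + by + cz = a·x₀ + b·y₀ + c·z₀.
d = (-4)·1 + 1·9 + 5·(-8)
  = -4 + 9 - 40
  = -35
Equation: -4x + y + 5z = -35

-4x + y + 5z = -35


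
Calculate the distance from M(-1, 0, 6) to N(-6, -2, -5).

d = √[(x₂-x₁)² + (y₂-y₁)² + (z₂-z₁)²]
  = √[(-5)² + (-2)² + (-11)²]
  = √[25 + 4 + 121]
  = √150
  ≈ 12.25

12.25


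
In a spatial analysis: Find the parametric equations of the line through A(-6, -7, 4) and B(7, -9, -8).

Direction vector d = B - A = (7 + 6, -9 + 7, -8 - 4) = (13, -2, -12)
Parametric form r = A + t·d:
x = -6 + 13t, y = -7 - 2t, z = 4 - 12t

x = -6 + 13t, y = -7 - 2t, z = 4 - 12t


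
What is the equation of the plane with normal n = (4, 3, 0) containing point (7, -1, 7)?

The plane through P with normal n = (a, b, c) satisfies n·(r - P) = 0,
i.e. ax + by + cz = a·x₀ + b·y₀ + c·z₀.
d = 4·7 + 3·(-1) + 0·7
  = 28 - 3 + 0
  = 25
Equation: 4x + 3y = 25

4x + 3y = 25


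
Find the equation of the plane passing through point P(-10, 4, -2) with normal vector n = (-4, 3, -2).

The plane through P with normal n = (a, b, c) satisfies n·(r - P) = 0,
i.e. ax + by + cz = a·x₀ + b·y₀ + c·z₀.
d = (-4)·(-10) + 3·4 + (-2)·(-2)
  = 40 + 12 + 4
  = 56
Equation: -4x + 3y - 2z = 56

-4x + 3y - 2z = 56


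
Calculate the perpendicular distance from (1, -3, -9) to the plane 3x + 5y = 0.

distance = |a·x₀ + b·y₀ + c·z₀ - d| / √(a² + b² + c²)
  = |3·1 + 5·(-3) + 0·(-9) - 0| / √(3² + 5² + 0²)
  = |3 - 15 + 0 + 0| / √(9 + 25 + 0)
  = |-12| / √34
  = 12 / 5.831
  ≈ 2.058

2.058


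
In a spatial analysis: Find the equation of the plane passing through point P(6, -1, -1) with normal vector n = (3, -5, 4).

The plane through P with normal n = (a, b, c) satisfies n·(r - P) = 0,
i.e. ax + by + cz = a·x₀ + b·y₀ + c·z₀.
d = 3·6 + (-5)·(-1) + 4·(-1)
  = 18 + 5 - 4
  = 19
Equation: 3x - 5y + 4z = 19

3x - 5y + 4z = 19


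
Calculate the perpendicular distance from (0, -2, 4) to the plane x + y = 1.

distance = |a·x₀ + b·y₀ + c·z₀ - d| / √(a² + b² + c²)
  = |1·0 + 1·(-2) + 0·4 - 1| / √(1² + 1² + 0²)
  = |0 - 2 + 0 - 1| / √(1 + 1 + 0)
  = |-3| / √2
  = 3 / 1.414
  ≈ 2.121

2.121


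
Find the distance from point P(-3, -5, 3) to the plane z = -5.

distance = |a·x₀ + b·y₀ + c·z₀ - d| / √(a² + b² + c²)
  = |0·(-3) + 0·(-5) + 1·3 - (-5)| / √(0² + 0² + 1²)
  = |0 + 0 + 3 + 5| / √(0 + 0 + 1)
  = |8| / √1
  = 8 / 1
  ≈ 8

8


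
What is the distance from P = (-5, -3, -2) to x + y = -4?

distance = |a·x₀ + b·y₀ + c·z₀ - d| / √(a² + b² + c²)
  = |1·(-5) + 1·(-3) + 0·(-2) - (-4)| / √(1² + 1² + 0²)
  = |-5 - 3 + 0 + 4| / √(1 + 1 + 0)
  = |-4| / √2
  = 4 / 1.414
  ≈ 2.828

2.828


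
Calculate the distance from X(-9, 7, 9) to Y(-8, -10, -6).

d = √[(x₂-x₁)² + (y₂-y₁)² + (z₂-z₁)²]
  = √[1² + (-17)² + (-15)²]
  = √[1 + 289 + 225]
  = √515
  ≈ 22.69

22.69


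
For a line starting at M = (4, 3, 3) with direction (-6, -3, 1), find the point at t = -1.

P(t) = M + t·d
  = (4 + (-6)·(-1), 3 + (-3)·(-1), 3 + 1·(-1))
  = (4 + 6, 3 + 3, 3 - 1)
  = (10, 6, 2)

(10, 6, 2)


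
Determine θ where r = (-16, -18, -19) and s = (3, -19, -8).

r·s = (-16)·3 + (-18)·(-19) + (-19)·(-8) = -48 + 342 + 152 = 446
|r| = √((-16)² + (-18)² + (-19)²) = √941 ≈ 30.68
|s| = √(3² + (-19)² + (-8)²) = √434 ≈ 20.83
cos θ = (r·s)/(|r||s|) = 446/(30.68·20.83) ≈ 0.6979
θ = arccos(0.6979) ≈ 45.74°

45.74°


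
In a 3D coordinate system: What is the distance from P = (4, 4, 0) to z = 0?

distance = |a·x₀ + b·y₀ + c·z₀ - d| / √(a² + b² + c²)
  = |0·4 + 0·4 + 1·0 - 0| / √(0² + 0² + 1²)
  = |0 + 0 + 0 + 0| / √(0 + 0 + 1)
  = |0| / √1
  = 0 / 1
  ≈ 0

0


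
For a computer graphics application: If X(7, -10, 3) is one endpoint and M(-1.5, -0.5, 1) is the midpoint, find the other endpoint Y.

Y = 2M - X
  = (2·(-1.5) - 7, 2·(-0.5) - (-10), 2·1 - 3)
  = (-3 - 7, -1 + 10, 2 - 3)
  = (-10, 9, -1)

(-10, 9, -1)


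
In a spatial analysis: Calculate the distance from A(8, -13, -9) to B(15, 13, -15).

d = √[(x₂-x₁)² + (y₂-y₁)² + (z₂-z₁)²]
  = √[7² + 26² + (-6)²]
  = √[49 + 676 + 36]
  = √761
  ≈ 27.59

27.59


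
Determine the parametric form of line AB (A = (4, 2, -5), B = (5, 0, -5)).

Direction vector d = B - A = (5 - 4, 0 - 2, -5 + 5) = (1, -2, 0)
Parametric form r = A + t·d:
x = 4 + t, y = 2 - 2t, z = -5

x = 4 + t, y = 2 - 2t, z = -5


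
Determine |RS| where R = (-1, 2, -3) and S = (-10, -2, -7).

d = √[(x₂-x₁)² + (y₂-y₁)² + (z₂-z₁)²]
  = √[(-9)² + (-4)² + (-4)²]
  = √[81 + 16 + 16]
  = √113
  ≈ 10.63

10.63


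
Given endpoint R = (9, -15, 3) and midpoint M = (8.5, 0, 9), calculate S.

S = 2M - R
  = (2·8.5 - 9, 2·0 - (-15), 2·9 - 3)
  = (17 - 9, 0 + 15, 18 - 3)
  = (8, 15, 15)

(8, 15, 15)


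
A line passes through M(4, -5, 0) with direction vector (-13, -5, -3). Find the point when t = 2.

P(t) = M + t·d
  = (4 + (-13)·2, -5 + (-5)·2, 0 + (-3)·2)
  = (4 - 26, -5 - 10, 0 - 6)
  = (-22, -15, -6)

(-22, -15, -6)


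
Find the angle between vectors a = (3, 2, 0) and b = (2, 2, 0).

a·b = 3·2 + 2·2 + 0·0 = 6 + 4 + 0 = 10
|a| = √(3² + 2² + 0²) = √13 ≈ 3.606
|b| = √(2² + 2² + 0²) = √8 ≈ 2.828
cos θ = (a·b)/(|a||b|) = 10/(3.606·2.828) ≈ 0.9806
θ = arccos(0.9806) ≈ 11.31°

11.31°


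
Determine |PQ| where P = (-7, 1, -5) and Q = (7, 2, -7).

d = √[(x₂-x₁)² + (y₂-y₁)² + (z₂-z₁)²]
  = √[14² + 1² + (-2)²]
  = √[196 + 1 + 4]
  = √201
  ≈ 14.18

14.18


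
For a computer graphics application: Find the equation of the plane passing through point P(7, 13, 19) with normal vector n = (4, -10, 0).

The plane through P with normal n = (a, b, c) satisfies n·(r - P) = 0,
i.e. ax + by + cz = a·x₀ + b·y₀ + c·z₀.
d = 4·7 + (-10)·13 + 0·19
  = 28 - 130 + 0
  = -102
Equation: 4x - 10y = -102

4x - 10y = -102


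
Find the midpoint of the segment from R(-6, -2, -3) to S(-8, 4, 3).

M = ((x₁+x₂)/2, (y₁+y₂)/2, (z₁+z₂)/2)
  = ((-6 - 8)/2, (-2 + 4)/2, (-3 + 3)/2)
  = (-14/2, 2/2, 0/2)
  = (-7, 1, 0)

(-7, 1, 0)


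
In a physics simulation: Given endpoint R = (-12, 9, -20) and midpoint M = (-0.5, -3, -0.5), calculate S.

S = 2M - R
  = (2·(-0.5) - (-12), 2·(-3) - 9, 2·(-0.5) - (-20))
  = (-1 + 12, -6 - 9, -1 + 20)
  = (11, -15, 19)

(11, -15, 19)


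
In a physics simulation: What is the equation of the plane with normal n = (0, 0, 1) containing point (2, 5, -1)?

The plane through P with normal n = (a, b, c) satisfies n·(r - P) = 0,
i.e. ax + by + cz = a·x₀ + b·y₀ + c·z₀.
d = 0·2 + 0·5 + 1·(-1)
  = 0 + 0 - 1
  = -1
Equation: z = -1

z = -1


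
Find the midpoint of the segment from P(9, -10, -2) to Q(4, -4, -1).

M = ((x₁+x₂)/2, (y₁+y₂)/2, (z₁+z₂)/2)
  = ((9 + 4)/2, (-10 - 4)/2, (-2 - 1)/2)
  = (13/2, -14/2, -3/2)
  = (6.5, -7, -1.5)

(6.5, -7, -1.5)


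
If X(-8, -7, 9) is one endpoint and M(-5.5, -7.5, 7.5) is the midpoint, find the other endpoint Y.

Y = 2M - X
  = (2·(-5.5) - (-8), 2·(-7.5) - (-7), 2·7.5 - 9)
  = (-11 + 8, -15 + 7, 15 - 9)
  = (-3, -8, 6)

(-3, -8, 6)


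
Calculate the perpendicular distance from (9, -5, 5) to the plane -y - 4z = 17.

distance = |a·x₀ + b·y₀ + c·z₀ - d| / √(a² + b² + c²)
  = |0·9 + (-1)·(-5) + (-4)·5 - 17| / √(0² + (-1)² + (-4)²)
  = |0 + 5 - 20 - 17| / √(0 + 1 + 16)
  = |-32| / √17
  = 32 / 4.123
  ≈ 7.761

7.761


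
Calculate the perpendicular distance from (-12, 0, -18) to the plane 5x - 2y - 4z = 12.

distance = |a·x₀ + b·y₀ + c·z₀ - d| / √(a² + b² + c²)
  = |5·(-12) + (-2)·0 + (-4)·(-18) - 12| / √(5² + (-2)² + (-4)²)
  = |-60 + 0 + 72 - 12| / √(25 + 4 + 16)
  = |0| / √45
  = 0 / 6.708
  ≈ 0

0


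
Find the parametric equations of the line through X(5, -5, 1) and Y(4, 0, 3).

Direction vector d = Y - X = (4 - 5, 0 + 5, 3 - 1) = (-1, 5, 2)
Parametric form r = X + t·d:
x = 5 - t, y = -5 + 5t, z = 1 + 2t

x = 5 - t, y = -5 + 5t, z = 1 + 2t


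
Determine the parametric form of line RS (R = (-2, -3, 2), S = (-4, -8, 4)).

Direction vector d = S - R = (-4 + 2, -8 + 3, 4 - 2) = (-2, -5, 2)
Parametric form r = R + t·d:
x = -2 - 2t, y = -3 - 5t, z = 2 + 2t

x = -2 - 2t, y = -3 - 5t, z = 2 + 2t


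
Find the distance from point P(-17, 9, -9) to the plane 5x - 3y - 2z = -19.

distance = |a·x₀ + b·y₀ + c·z₀ - d| / √(a² + b² + c²)
  = |5·(-17) + (-3)·9 + (-2)·(-9) - (-19)| / √(5² + (-3)² + (-2)²)
  = |-85 - 27 + 18 + 19| / √(25 + 9 + 4)
  = |-75| / √38
  = 75 / 6.164
  ≈ 12.17

12.17


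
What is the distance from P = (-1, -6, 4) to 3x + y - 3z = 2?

distance = |a·x₀ + b·y₀ + c·z₀ - d| / √(a² + b² + c²)
  = |3·(-1) + 1·(-6) + (-3)·4 - 2| / √(3² + 1² + (-3)²)
  = |-3 - 6 - 12 - 2| / √(9 + 1 + 9)
  = |-23| / √19
  = 23 / 4.359
  ≈ 5.277

5.277


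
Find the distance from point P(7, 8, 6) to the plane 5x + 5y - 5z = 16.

distance = |a·x₀ + b·y₀ + c·z₀ - d| / √(a² + b² + c²)
  = |5·7 + 5·8 + (-5)·6 - 16| / √(5² + 5² + (-5)²)
  = |35 + 40 - 30 - 16| / √(25 + 25 + 25)
  = |29| / √75
  = 29 / 8.66
  ≈ 3.349

3.349


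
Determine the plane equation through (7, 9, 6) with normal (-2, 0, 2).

The plane through P with normal n = (a, b, c) satisfies n·(r - P) = 0,
i.e. ax + by + cz = a·x₀ + b·y₀ + c·z₀.
d = (-2)·7 + 0·9 + 2·6
  = -14 + 0 + 12
  = -2
Equation: -2x + 2z = -2

-2x + 2z = -2


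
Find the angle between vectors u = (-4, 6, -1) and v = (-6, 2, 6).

u·v = (-4)·(-6) + 6·2 + (-1)·6 = 24 + 12 - 6 = 30
|u| = √((-4)² + 6² + (-1)²) = √53 ≈ 7.28
|v| = √((-6)² + 2² + 6²) = √76 ≈ 8.718
cos θ = (u·v)/(|u||v|) = 30/(7.28·8.718) ≈ 0.4727
θ = arccos(0.4727) ≈ 61.79°

61.79°


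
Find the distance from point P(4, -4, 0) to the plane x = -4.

distance = |a·x₀ + b·y₀ + c·z₀ - d| / √(a² + b² + c²)
  = |1·4 + 0·(-4) + 0·0 - (-4)| / √(1² + 0² + 0²)
  = |4 + 0 + 0 + 4| / √(1 + 0 + 0)
  = |8| / √1
  = 8 / 1
  ≈ 8

8


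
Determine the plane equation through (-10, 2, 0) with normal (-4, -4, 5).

The plane through P with normal n = (a, b, c) satisfies n·(r - P) = 0,
i.e. ax + by + cz = a·x₀ + b·y₀ + c·z₀.
d = (-4)·(-10) + (-4)·2 + 5·0
  = 40 - 8 + 0
  = 32
Equation: -4x - 4y + 5z = 32

-4x - 4y + 5z = 32


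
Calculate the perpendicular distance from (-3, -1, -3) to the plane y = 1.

distance = |a·x₀ + b·y₀ + c·z₀ - d| / √(a² + b² + c²)
  = |0·(-3) + 1·(-1) + 0·(-3) - 1| / √(0² + 1² + 0²)
  = |0 - 1 + 0 - 1| / √(0 + 1 + 0)
  = |-2| / √1
  = 2 / 1
  ≈ 2

2


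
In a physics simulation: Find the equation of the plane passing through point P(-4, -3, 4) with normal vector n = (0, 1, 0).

The plane through P with normal n = (a, b, c) satisfies n·(r - P) = 0,
i.e. ax + by + cz = a·x₀ + b·y₀ + c·z₀.
d = 0·(-4) + 1·(-3) + 0·4
  = 0 - 3 + 0
  = -3
Equation: y = -3

y = -3


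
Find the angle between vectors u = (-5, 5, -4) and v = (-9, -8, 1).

u·v = (-5)·(-9) + 5·(-8) + (-4)·1 = 45 - 40 - 4 = 1
|u| = √((-5)² + 5² + (-4)²) = √66 ≈ 8.124
|v| = √((-9)² + (-8)² + 1²) = √146 ≈ 12.08
cos θ = (u·v)/(|u||v|) = 1/(8.124·12.08) ≈ 0.01019
θ = arccos(0.01019) ≈ 89.42°

89.42°


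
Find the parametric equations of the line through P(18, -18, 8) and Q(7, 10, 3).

Direction vector d = Q - P = (7 - 18, 10 + 18, 3 - 8) = (-11, 28, -5)
Parametric form r = P + t·d:
x = 18 - 11t, y = -18 + 28t, z = 8 - 5t

x = 18 - 11t, y = -18 + 28t, z = 8 - 5t


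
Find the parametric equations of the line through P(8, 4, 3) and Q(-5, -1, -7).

Direction vector d = Q - P = (-5 - 8, -1 - 4, -7 - 3) = (-13, -5, -10)
Parametric form r = P + t·d:
x = 8 - 13t, y = 4 - 5t, z = 3 - 10t

x = 8 - 13t, y = 4 - 5t, z = 3 - 10t


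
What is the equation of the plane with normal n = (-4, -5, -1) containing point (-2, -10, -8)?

The plane through P with normal n = (a, b, c) satisfies n·(r - P) = 0,
i.e. ax + by + cz = a·x₀ + b·y₀ + c·z₀.
d = (-4)·(-2) + (-5)·(-10) + (-1)·(-8)
  = 8 + 50 + 8
  = 66
Equation: -4x - 5y - z = 66

-4x - 5y - z = 66


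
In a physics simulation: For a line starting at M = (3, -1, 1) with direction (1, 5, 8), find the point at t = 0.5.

P(t) = M + t·d
  = (3 + 1·0.5, -1 + 5·0.5, 1 + 8·0.5)
  = (3 + 0.5, -1 + 2.5, 1 + 4)
  = (3.5, 1.5, 5)

(3.5, 1.5, 5)


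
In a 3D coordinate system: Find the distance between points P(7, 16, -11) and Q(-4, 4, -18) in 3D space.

d = √[(x₂-x₁)² + (y₂-y₁)² + (z₂-z₁)²]
  = √[(-11)² + (-12)² + (-7)²]
  = √[121 + 144 + 49]
  = √314
  ≈ 17.72

17.72


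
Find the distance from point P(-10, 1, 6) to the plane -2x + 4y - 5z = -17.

distance = |a·x₀ + b·y₀ + c·z₀ - d| / √(a² + b² + c²)
  = |(-2)·(-10) + 4·1 + (-5)·6 - (-17)| / √((-2)² + 4² + (-5)²)
  = |20 + 4 - 30 + 17| / √(4 + 16 + 25)
  = |11| / √45
  = 11 / 6.708
  ≈ 1.64

1.64


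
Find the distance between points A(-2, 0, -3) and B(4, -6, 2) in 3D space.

d = √[(x₂-x₁)² + (y₂-y₁)² + (z₂-z₁)²]
  = √[6² + (-6)² + 5²]
  = √[36 + 36 + 25]
  = √97
  ≈ 9.849

9.849


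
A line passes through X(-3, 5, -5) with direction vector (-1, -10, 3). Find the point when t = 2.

P(t) = X + t·d
  = (-3 + (-1)·2, 5 + (-10)·2, -5 + 3·2)
  = (-3 - 2, 5 - 20, -5 + 6)
  = (-5, -15, 1)

(-5, -15, 1)


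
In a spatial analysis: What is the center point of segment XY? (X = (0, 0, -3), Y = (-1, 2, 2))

M = ((x₁+x₂)/2, (y₁+y₂)/2, (z₁+z₂)/2)
  = ((0 - 1)/2, (0 + 2)/2, (-3 + 2)/2)
  = (-1/2, 2/2, -1/2)
  = (-0.5, 1, -0.5)

(-0.5, 1, -0.5)


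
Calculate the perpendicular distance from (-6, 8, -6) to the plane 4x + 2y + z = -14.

distance = |a·x₀ + b·y₀ + c·z₀ - d| / √(a² + b² + c²)
  = |4·(-6) + 2·8 + 1·(-6) - (-14)| / √(4² + 2² + 1²)
  = |-24 + 16 - 6 + 14| / √(16 + 4 + 1)
  = |0| / √21
  = 0 / 4.583
  ≈ 0

0


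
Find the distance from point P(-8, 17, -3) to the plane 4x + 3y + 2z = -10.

distance = |a·x₀ + b·y₀ + c·z₀ - d| / √(a² + b² + c²)
  = |4·(-8) + 3·17 + 2·(-3) - (-10)| / √(4² + 3² + 2²)
  = |-32 + 51 - 6 + 10| / √(16 + 9 + 4)
  = |23| / √29
  = 23 / 5.385
  ≈ 4.271

4.271


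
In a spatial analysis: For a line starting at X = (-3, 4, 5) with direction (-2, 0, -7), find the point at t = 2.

P(t) = X + t·d
  = (-3 + (-2)·2, 4 + 0·2, 5 + (-7)·2)
  = (-3 - 4, 4 + 0, 5 - 14)
  = (-7, 4, -9)

(-7, 4, -9)


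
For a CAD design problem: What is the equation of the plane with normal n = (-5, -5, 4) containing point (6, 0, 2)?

The plane through P with normal n = (a, b, c) satisfies n·(r - P) = 0,
i.e. ax + by + cz = a·x₀ + b·y₀ + c·z₀.
d = (-5)·6 + (-5)·0 + 4·2
  = -30 + 0 + 8
  = -22
Equation: -5x - 5y + 4z = -22

-5x - 5y + 4z = -22


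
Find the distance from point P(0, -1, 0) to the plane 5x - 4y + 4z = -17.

distance = |a·x₀ + b·y₀ + c·z₀ - d| / √(a² + b² + c²)
  = |5·0 + (-4)·(-1) + 4·0 - (-17)| / √(5² + (-4)² + 4²)
  = |0 + 4 + 0 + 17| / √(25 + 16 + 16)
  = |21| / √57
  = 21 / 7.55
  ≈ 2.782

2.782


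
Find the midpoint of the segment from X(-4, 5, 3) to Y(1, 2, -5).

M = ((x₁+x₂)/2, (y₁+y₂)/2, (z₁+z₂)/2)
  = ((-4 + 1)/2, (5 + 2)/2, (3 - 5)/2)
  = (-3/2, 7/2, -2/2)
  = (-1.5, 3.5, -1)

(-1.5, 3.5, -1)


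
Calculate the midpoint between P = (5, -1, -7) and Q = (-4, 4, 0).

M = ((x₁+x₂)/2, (y₁+y₂)/2, (z₁+z₂)/2)
  = ((5 - 4)/2, (-1 + 4)/2, (-7 + 0)/2)
  = (1/2, 3/2, -7/2)
  = (0.5, 1.5, -3.5)

(0.5, 1.5, -3.5)


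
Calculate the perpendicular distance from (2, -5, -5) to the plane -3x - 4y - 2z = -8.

distance = |a·x₀ + b·y₀ + c·z₀ - d| / √(a² + b² + c²)
  = |(-3)·2 + (-4)·(-5) + (-2)·(-5) - (-8)| / √((-3)² + (-4)² + (-2)²)
  = |-6 + 20 + 10 + 8| / √(9 + 16 + 4)
  = |32| / √29
  = 32 / 5.385
  ≈ 5.942

5.942


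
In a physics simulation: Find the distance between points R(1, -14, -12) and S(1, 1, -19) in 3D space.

d = √[(x₂-x₁)² + (y₂-y₁)² + (z₂-z₁)²]
  = √[0² + 15² + (-7)²]
  = √[0 + 225 + 49]
  = √274
  ≈ 16.55

16.55


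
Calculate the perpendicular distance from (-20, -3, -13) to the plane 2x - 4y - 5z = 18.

distance = |a·x₀ + b·y₀ + c·z₀ - d| / √(a² + b² + c²)
  = |2·(-20) + (-4)·(-3) + (-5)·(-13) - 18| / √(2² + (-4)² + (-5)²)
  = |-40 + 12 + 65 - 18| / √(4 + 16 + 25)
  = |19| / √45
  = 19 / 6.708
  ≈ 2.832

2.832


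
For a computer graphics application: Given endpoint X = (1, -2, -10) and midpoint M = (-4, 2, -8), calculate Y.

Y = 2M - X
  = (2·(-4) - 1, 2·2 - (-2), 2·(-8) - (-10))
  = (-8 - 1, 4 + 2, -16 + 10)
  = (-9, 6, -6)

(-9, 6, -6)


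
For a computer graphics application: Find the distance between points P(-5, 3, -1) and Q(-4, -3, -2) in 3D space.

d = √[(x₂-x₁)² + (y₂-y₁)² + (z₂-z₁)²]
  = √[1² + (-6)² + (-1)²]
  = √[1 + 36 + 1]
  = √38
  ≈ 6.164

6.164


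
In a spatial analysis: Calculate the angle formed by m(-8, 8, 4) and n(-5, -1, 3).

m·n = (-8)·(-5) + 8·(-1) + 4·3 = 40 - 8 + 12 = 44
|m| = √((-8)² + 8² + 4²) = √144 ≈ 12
|n| = √((-5)² + (-1)² + 3²) = √35 ≈ 5.916
cos θ = (m·n)/(|m||n|) = 44/(12·5.916) ≈ 0.6198
θ = arccos(0.6198) ≈ 51.7°

51.7°


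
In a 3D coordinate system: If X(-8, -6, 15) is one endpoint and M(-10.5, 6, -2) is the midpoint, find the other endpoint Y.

Y = 2M - X
  = (2·(-10.5) - (-8), 2·6 - (-6), 2·(-2) - 15)
  = (-21 + 8, 12 + 6, -4 - 15)
  = (-13, 18, -19)

(-13, 18, -19)


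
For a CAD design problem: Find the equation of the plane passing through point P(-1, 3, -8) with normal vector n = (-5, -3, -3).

The plane through P with normal n = (a, b, c) satisfies n·(r - P) = 0,
i.e. ax + by + cz = a·x₀ + b·y₀ + c·z₀.
d = (-5)·(-1) + (-3)·3 + (-3)·(-8)
  = 5 - 9 + 24
  = 20
Equation: -5x - 3y - 3z = 20

-5x - 3y - 3z = 20


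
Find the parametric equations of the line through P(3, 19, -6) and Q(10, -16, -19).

Direction vector d = Q - P = (10 - 3, -16 - 19, -19 + 6) = (7, -35, -13)
Parametric form r = P + t·d:
x = 3 + 7t, y = 19 - 35t, z = -6 - 13t

x = 3 + 7t, y = 19 - 35t, z = -6 - 13t


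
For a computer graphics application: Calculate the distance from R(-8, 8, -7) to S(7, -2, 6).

d = √[(x₂-x₁)² + (y₂-y₁)² + (z₂-z₁)²]
  = √[15² + (-10)² + 13²]
  = √[225 + 100 + 169]
  = √494
  ≈ 22.23

22.23


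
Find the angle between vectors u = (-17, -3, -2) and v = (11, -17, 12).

u·v = (-17)·11 + (-3)·(-17) + (-2)·12 = -187 + 51 - 24 = -160
|u| = √((-17)² + (-3)² + (-2)²) = √302 ≈ 17.38
|v| = √(11² + (-17)² + 12²) = √554 ≈ 23.54
cos θ = (u·v)/(|u||v|) = -160/(17.38·23.54) ≈ -0.3912
θ = arccos(-0.3912) ≈ 113°

113°


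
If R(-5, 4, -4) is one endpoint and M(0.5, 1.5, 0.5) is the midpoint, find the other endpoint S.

S = 2M - R
  = (2·0.5 - (-5), 2·1.5 - 4, 2·0.5 - (-4))
  = (1 + 5, 3 - 4, 1 + 4)
  = (6, -1, 5)

(6, -1, 5)


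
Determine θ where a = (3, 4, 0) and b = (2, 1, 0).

a·b = 3·2 + 4·1 + 0·0 = 6 + 4 + 0 = 10
|a| = √(3² + 4² + 0²) = √25 ≈ 5
|b| = √(2² + 1² + 0²) = √5 ≈ 2.236
cos θ = (a·b)/(|a||b|) = 10/(5·2.236) ≈ 0.8944
θ = arccos(0.8944) ≈ 26.57°

26.57°


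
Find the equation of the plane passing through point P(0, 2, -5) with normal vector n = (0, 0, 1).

The plane through P with normal n = (a, b, c) satisfies n·(r - P) = 0,
i.e. ax + by + cz = a·x₀ + b·y₀ + c·z₀.
d = 0·0 + 0·2 + 1·(-5)
  = 0 + 0 - 5
  = -5
Equation: z = -5

z = -5


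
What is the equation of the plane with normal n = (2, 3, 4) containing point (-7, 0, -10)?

The plane through P with normal n = (a, b, c) satisfies n·(r - P) = 0,
i.e. ax + by + cz = a·x₀ + b·y₀ + c·z₀.
d = 2·(-7) + 3·0 + 4·(-10)
  = -14 + 0 - 40
  = -54
Equation: 2x + 3y + 4z = -54

2x + 3y + 4z = -54


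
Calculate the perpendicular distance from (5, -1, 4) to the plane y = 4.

distance = |a·x₀ + b·y₀ + c·z₀ - d| / √(a² + b² + c²)
  = |0·5 + 1·(-1) + 0·4 - 4| / √(0² + 1² + 0²)
  = |0 - 1 + 0 - 4| / √(0 + 1 + 0)
  = |-5| / √1
  = 5 / 1
  ≈ 5

5


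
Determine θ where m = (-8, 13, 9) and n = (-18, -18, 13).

m·n = (-8)·(-18) + 13·(-18) + 9·13 = 144 - 234 + 117 = 27
|m| = √((-8)² + 13² + 9²) = √314 ≈ 17.72
|n| = √((-18)² + (-18)² + 13²) = √817 ≈ 28.58
cos θ = (m·n)/(|m||n|) = 27/(17.72·28.58) ≈ 0.05331
θ = arccos(0.05331) ≈ 86.94°

86.94°


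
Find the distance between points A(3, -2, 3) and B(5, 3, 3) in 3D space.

d = √[(x₂-x₁)² + (y₂-y₁)² + (z₂-z₁)²]
  = √[2² + 5² + 0²]
  = √[4 + 25 + 0]
  = √29
  ≈ 5.385

5.385


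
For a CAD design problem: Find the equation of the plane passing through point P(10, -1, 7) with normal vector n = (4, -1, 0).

The plane through P with normal n = (a, b, c) satisfies n·(r - P) = 0,
i.e. ax + by + cz = a·x₀ + b·y₀ + c·z₀.
d = 4·10 + (-1)·(-1) + 0·7
  = 40 + 1 + 0
  = 41
Equation: 4x - y = 41

4x - y = 41


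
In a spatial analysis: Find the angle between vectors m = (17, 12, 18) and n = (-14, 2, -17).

m·n = 17·(-14) + 12·2 + 18·(-17) = -238 + 24 - 306 = -520
|m| = √(17² + 12² + 18²) = √757 ≈ 27.51
|n| = √((-14)² + 2² + (-17)²) = √489 ≈ 22.11
cos θ = (m·n)/(|m||n|) = -520/(27.51·22.11) ≈ -0.8547
θ = arccos(-0.8547) ≈ 148.7°

148.7°


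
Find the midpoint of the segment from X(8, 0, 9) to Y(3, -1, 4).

M = ((x₁+x₂)/2, (y₁+y₂)/2, (z₁+z₂)/2)
  = ((8 + 3)/2, (0 - 1)/2, (9 + 4)/2)
  = (11/2, -1/2, 13/2)
  = (5.5, -0.5, 6.5)

(5.5, -0.5, 6.5)


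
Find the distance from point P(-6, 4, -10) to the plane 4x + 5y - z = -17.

distance = |a·x₀ + b·y₀ + c·z₀ - d| / √(a² + b² + c²)
  = |4·(-6) + 5·4 + (-1)·(-10) - (-17)| / √(4² + 5² + (-1)²)
  = |-24 + 20 + 10 + 17| / √(16 + 25 + 1)
  = |23| / √42
  = 23 / 6.481
  ≈ 3.549

3.549


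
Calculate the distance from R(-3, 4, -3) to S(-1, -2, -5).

d = √[(x₂-x₁)² + (y₂-y₁)² + (z₂-z₁)²]
  = √[2² + (-6)² + (-2)²]
  = √[4 + 36 + 4]
  = √44
  ≈ 6.633

6.633


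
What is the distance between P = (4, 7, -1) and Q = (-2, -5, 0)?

d = √[(x₂-x₁)² + (y₂-y₁)² + (z₂-z₁)²]
  = √[(-6)² + (-12)² + 1²]
  = √[36 + 144 + 1]
  = √181
  ≈ 13.45

13.45


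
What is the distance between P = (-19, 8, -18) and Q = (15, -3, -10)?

d = √[(x₂-x₁)² + (y₂-y₁)² + (z₂-z₁)²]
  = √[34² + (-11)² + 8²]
  = √[1156 + 121 + 64]
  = √1341
  ≈ 36.62

36.62


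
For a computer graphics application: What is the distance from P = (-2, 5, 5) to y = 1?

distance = |a·x₀ + b·y₀ + c·z₀ - d| / √(a² + b² + c²)
  = |0·(-2) + 1·5 + 0·5 - 1| / √(0² + 1² + 0²)
  = |0 + 5 + 0 - 1| / √(0 + 1 + 0)
  = |4| / √1
  = 4 / 1
  ≈ 4

4


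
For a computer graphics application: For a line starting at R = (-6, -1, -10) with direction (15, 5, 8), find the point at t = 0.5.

P(t) = R + t·d
  = (-6 + 15·0.5, -1 + 5·0.5, -10 + 8·0.5)
  = (-6 + 7.5, -1 + 2.5, -10 + 4)
  = (1.5, 1.5, -6)

(1.5, 1.5, -6)


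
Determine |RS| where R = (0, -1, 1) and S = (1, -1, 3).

d = √[(x₂-x₁)² + (y₂-y₁)² + (z₂-z₁)²]
  = √[1² + 0² + 2²]
  = √[1 + 0 + 4]
  = √5
  ≈ 2.236

2.236


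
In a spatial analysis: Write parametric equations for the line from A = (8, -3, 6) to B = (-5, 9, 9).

Direction vector d = B - A = (-5 - 8, 9 + 3, 9 - 6) = (-13, 12, 3)
Parametric form r = A + t·d:
x = 8 - 13t, y = -3 + 12t, z = 6 + 3t

x = 8 - 13t, y = -3 + 12t, z = 6 + 3t


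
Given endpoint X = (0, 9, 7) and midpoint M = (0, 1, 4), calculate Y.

Y = 2M - X
  = (2·0 - 0, 2·1 - 9, 2·4 - 7)
  = (0 + 0, 2 - 9, 8 - 7)
  = (0, -7, 1)

(0, -7, 1)


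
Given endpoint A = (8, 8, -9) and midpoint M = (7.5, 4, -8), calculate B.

B = 2M - A
  = (2·7.5 - 8, 2·4 - 8, 2·(-8) - (-9))
  = (15 - 8, 8 - 8, -16 + 9)
  = (7, 0, -7)

(7, 0, -7)


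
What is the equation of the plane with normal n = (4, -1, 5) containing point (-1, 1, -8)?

The plane through P with normal n = (a, b, c) satisfies n·(r - P) = 0,
i.e. ax + by + cz = a·x₀ + b·y₀ + c·z₀.
d = 4·(-1) + (-1)·1 + 5·(-8)
  = -4 - 1 - 40
  = -45
Equation: 4x - y + 5z = -45

4x - y + 5z = -45


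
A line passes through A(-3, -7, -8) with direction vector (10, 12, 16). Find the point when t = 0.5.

P(t) = A + t·d
  = (-3 + 10·0.5, -7 + 12·0.5, -8 + 16·0.5)
  = (-3 + 5, -7 + 6, -8 + 8)
  = (2, -1, 0)

(2, -1, 0)


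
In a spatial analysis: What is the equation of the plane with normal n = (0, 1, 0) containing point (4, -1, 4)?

The plane through P with normal n = (a, b, c) satisfies n·(r - P) = 0,
i.e. ax + by + cz = a·x₀ + b·y₀ + c·z₀.
d = 0·4 + 1·(-1) + 0·4
  = 0 - 1 + 0
  = -1
Equation: y = -1

y = -1


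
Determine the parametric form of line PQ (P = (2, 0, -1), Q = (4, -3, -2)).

Direction vector d = Q - P = (4 - 2, -3 + 0, -2 + 1) = (2, -3, -1)
Parametric form r = P + t·d:
x = 2 + 2t, y = 0 - 3t, z = -1 - t

x = 2 + 2t, y = 0 - 3t, z = -1 - t


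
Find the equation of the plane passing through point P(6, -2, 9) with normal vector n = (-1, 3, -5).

The plane through P with normal n = (a, b, c) satisfies n·(r - P) = 0,
i.e. ax + by + cz = a·x₀ + b·y₀ + c·z₀.
d = (-1)·6 + 3·(-2) + (-5)·9
  = -6 - 6 - 45
  = -57
Equation: -x + 3y - 5z = -57

-x + 3y - 5z = -57


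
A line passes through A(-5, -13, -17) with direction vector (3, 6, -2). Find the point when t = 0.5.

P(t) = A + t·d
  = (-5 + 3·0.5, -13 + 6·0.5, -17 + (-2)·0.5)
  = (-5 + 1.5, -13 + 3, -17 - 1)
  = (-3.5, -10, -18)

(-3.5, -10, -18)


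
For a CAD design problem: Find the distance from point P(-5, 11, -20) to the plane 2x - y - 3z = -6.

distance = |a·x₀ + b·y₀ + c·z₀ - d| / √(a² + b² + c²)
  = |2·(-5) + (-1)·11 + (-3)·(-20) - (-6)| / √(2² + (-1)² + (-3)²)
  = |-10 - 11 + 60 + 6| / √(4 + 1 + 9)
  = |45| / √14
  = 45 / 3.742
  ≈ 12.03

12.03


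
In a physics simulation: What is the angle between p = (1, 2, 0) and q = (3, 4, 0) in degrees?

p·q = 1·3 + 2·4 + 0·0 = 3 + 8 + 0 = 11
|p| = √(1² + 2² + 0²) = √5 ≈ 2.236
|q| = √(3² + 4² + 0²) = √25 ≈ 5
cos θ = (p·q)/(|p||q|) = 11/(2.236·5) ≈ 0.9839
θ = arccos(0.9839) ≈ 10.3°

10.3°


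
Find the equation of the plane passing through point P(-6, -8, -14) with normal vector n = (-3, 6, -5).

The plane through P with normal n = (a, b, c) satisfies n·(r - P) = 0,
i.e. ax + by + cz = a·x₀ + b·y₀ + c·z₀.
d = (-3)·(-6) + 6·(-8) + (-5)·(-14)
  = 18 - 48 + 70
  = 40
Equation: -3x + 6y - 5z = 40

-3x + 6y - 5z = 40


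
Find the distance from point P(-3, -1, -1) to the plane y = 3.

distance = |a·x₀ + b·y₀ + c·z₀ - d| / √(a² + b² + c²)
  = |0·(-3) + 1·(-1) + 0·(-1) - 3| / √(0² + 1² + 0²)
  = |0 - 1 + 0 - 3| / √(0 + 1 + 0)
  = |-4| / √1
  = 4 / 1
  ≈ 4

4


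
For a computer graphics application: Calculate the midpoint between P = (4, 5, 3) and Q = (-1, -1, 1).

M = ((x₁+x₂)/2, (y₁+y₂)/2, (z₁+z₂)/2)
  = ((4 - 1)/2, (5 - 1)/2, (3 + 1)/2)
  = (3/2, 4/2, 4/2)
  = (1.5, 2, 2)

(1.5, 2, 2)


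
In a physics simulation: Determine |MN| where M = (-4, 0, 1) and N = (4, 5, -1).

d = √[(x₂-x₁)² + (y₂-y₁)² + (z₂-z₁)²]
  = √[8² + 5² + (-2)²]
  = √[64 + 25 + 4]
  = √93
  ≈ 9.644

9.644


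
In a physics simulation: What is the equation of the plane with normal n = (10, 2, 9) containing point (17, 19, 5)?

The plane through P with normal n = (a, b, c) satisfies n·(r - P) = 0,
i.e. ax + by + cz = a·x₀ + b·y₀ + c·z₀.
d = 10·17 + 2·19 + 9·5
  = 170 + 38 + 45
  = 253
Equation: 10x + 2y + 9z = 253

10x + 2y + 9z = 253


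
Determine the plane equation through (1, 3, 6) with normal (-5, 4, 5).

The plane through P with normal n = (a, b, c) satisfies n·(r - P) = 0,
i.e. ax + by + cz = a·x₀ + b·y₀ + c·z₀.
d = (-5)·1 + 4·3 + 5·6
  = -5 + 12 + 30
  = 37
Equation: -5x + 4y + 5z = 37

-5x + 4y + 5z = 37


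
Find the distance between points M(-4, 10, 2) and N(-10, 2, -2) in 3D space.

d = √[(x₂-x₁)² + (y₂-y₁)² + (z₂-z₁)²]
  = √[(-6)² + (-8)² + (-4)²]
  = √[36 + 64 + 16]
  = √116
  ≈ 10.77

10.77


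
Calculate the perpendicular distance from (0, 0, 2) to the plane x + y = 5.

distance = |a·x₀ + b·y₀ + c·z₀ - d| / √(a² + b² + c²)
  = |1·0 + 1·0 + 0·2 - 5| / √(1² + 1² + 0²)
  = |0 + 0 + 0 - 5| / √(1 + 1 + 0)
  = |-5| / √2
  = 5 / 1.414
  ≈ 3.536

3.536


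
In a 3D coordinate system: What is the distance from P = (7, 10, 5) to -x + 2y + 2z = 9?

distance = |a·x₀ + b·y₀ + c·z₀ - d| / √(a² + b² + c²)
  = |(-1)·7 + 2·10 + 2·5 - 9| / √((-1)² + 2² + 2²)
  = |-7 + 20 + 10 - 9| / √(1 + 4 + 4)
  = |14| / √9
  = 14 / 3
  ≈ 4.667

4.667


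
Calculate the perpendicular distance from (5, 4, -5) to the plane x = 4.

distance = |a·x₀ + b·y₀ + c·z₀ - d| / √(a² + b² + c²)
  = |1·5 + 0·4 + 0·(-5) - 4| / √(1² + 0² + 0²)
  = |5 + 0 + 0 - 4| / √(1 + 0 + 0)
  = |1| / √1
  = 1 / 1
  ≈ 1

1


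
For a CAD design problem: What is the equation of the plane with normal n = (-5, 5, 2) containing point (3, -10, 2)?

The plane through P with normal n = (a, b, c) satisfies n·(r - P) = 0,
i.e. ax + by + cz = a·x₀ + b·y₀ + c·z₀.
d = (-5)·3 + 5·(-10) + 2·2
  = -15 - 50 + 4
  = -61
Equation: -5x + 5y + 2z = -61

-5x + 5y + 2z = -61


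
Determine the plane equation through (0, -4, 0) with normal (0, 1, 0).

The plane through P with normal n = (a, b, c) satisfies n·(r - P) = 0,
i.e. ax + by + cz = a·x₀ + b·y₀ + c·z₀.
d = 0·0 + 1·(-4) + 0·0
  = 0 - 4 + 0
  = -4
Equation: y = -4

y = -4


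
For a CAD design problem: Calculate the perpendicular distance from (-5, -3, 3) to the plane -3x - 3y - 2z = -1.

distance = |a·x₀ + b·y₀ + c·z₀ - d| / √(a² + b² + c²)
  = |(-3)·(-5) + (-3)·(-3) + (-2)·3 - (-1)| / √((-3)² + (-3)² + (-2)²)
  = |15 + 9 - 6 + 1| / √(9 + 9 + 4)
  = |19| / √22
  = 19 / 4.69
  ≈ 4.051

4.051


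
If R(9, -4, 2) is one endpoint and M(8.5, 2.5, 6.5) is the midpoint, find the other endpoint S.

S = 2M - R
  = (2·8.5 - 9, 2·2.5 - (-4), 2·6.5 - 2)
  = (17 - 9, 5 + 4, 13 - 2)
  = (8, 9, 11)

(8, 9, 11)


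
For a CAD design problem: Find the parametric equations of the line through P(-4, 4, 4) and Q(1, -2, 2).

Direction vector d = Q - P = (1 + 4, -2 - 4, 2 - 4) = (5, -6, -2)
Parametric form r = P + t·d:
x = -4 + 5t, y = 4 - 6t, z = 4 - 2t

x = -4 + 5t, y = 4 - 6t, z = 4 - 2t


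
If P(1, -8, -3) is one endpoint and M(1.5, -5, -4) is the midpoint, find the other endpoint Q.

Q = 2M - P
  = (2·1.5 - 1, 2·(-5) - (-8), 2·(-4) - (-3))
  = (3 - 1, -10 + 8, -8 + 3)
  = (2, -2, -5)

(2, -2, -5)


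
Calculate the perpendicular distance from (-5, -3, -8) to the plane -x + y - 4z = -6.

distance = |a·x₀ + b·y₀ + c·z₀ - d| / √(a² + b² + c²)
  = |(-1)·(-5) + 1·(-3) + (-4)·(-8) - (-6)| / √((-1)² + 1² + (-4)²)
  = |5 - 3 + 32 + 6| / √(1 + 1 + 16)
  = |40| / √18
  = 40 / 4.243
  ≈ 9.428

9.428


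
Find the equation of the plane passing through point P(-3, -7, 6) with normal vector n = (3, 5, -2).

The plane through P with normal n = (a, b, c) satisfies n·(r - P) = 0,
i.e. ax + by + cz = a·x₀ + b·y₀ + c·z₀.
d = 3·(-3) + 5·(-7) + (-2)·6
  = -9 - 35 - 12
  = -56
Equation: 3x + 5y - 2z = -56

3x + 5y - 2z = -56


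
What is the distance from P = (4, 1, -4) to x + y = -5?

distance = |a·x₀ + b·y₀ + c·z₀ - d| / √(a² + b² + c²)
  = |1·4 + 1·1 + 0·(-4) - (-5)| / √(1² + 1² + 0²)
  = |4 + 1 + 0 + 5| / √(1 + 1 + 0)
  = |10| / √2
  = 10 / 1.414
  ≈ 7.071

7.071


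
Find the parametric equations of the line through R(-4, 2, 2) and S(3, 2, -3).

Direction vector d = S - R = (3 + 4, 2 - 2, -3 - 2) = (7, 0, -5)
Parametric form r = R + t·d:
x = -4 + 7t, y = 2, z = 2 - 5t

x = -4 + 7t, y = 2, z = 2 - 5t


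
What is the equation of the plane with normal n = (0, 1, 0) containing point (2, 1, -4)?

The plane through P with normal n = (a, b, c) satisfies n·(r - P) = 0,
i.e. ax + by + cz = a·x₀ + b·y₀ + c·z₀.
d = 0·2 + 1·1 + 0·(-4)
  = 0 + 1 + 0
  = 1
Equation: y = 1

y = 1


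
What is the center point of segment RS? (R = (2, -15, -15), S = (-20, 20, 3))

M = ((x₁+x₂)/2, (y₁+y₂)/2, (z₁+z₂)/2)
  = ((2 - 20)/2, (-15 + 20)/2, (-15 + 3)/2)
  = (-18/2, 5/2, -12/2)
  = (-9, 2.5, -6)

(-9, 2.5, -6)


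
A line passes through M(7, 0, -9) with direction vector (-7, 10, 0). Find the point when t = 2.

P(t) = M + t·d
  = (7 + (-7)·2, 0 + 10·2, -9 + 0·2)
  = (7 - 14, 0 + 20, -9 + 0)
  = (-7, 20, -9)

(-7, 20, -9)


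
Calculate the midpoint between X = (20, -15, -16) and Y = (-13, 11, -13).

M = ((x₁+x₂)/2, (y₁+y₂)/2, (z₁+z₂)/2)
  = ((20 - 13)/2, (-15 + 11)/2, (-16 - 13)/2)
  = (7/2, -4/2, -29/2)
  = (3.5, -2, -14.5)

(3.5, -2, -14.5)


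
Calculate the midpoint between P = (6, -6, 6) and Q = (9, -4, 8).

M = ((x₁+x₂)/2, (y₁+y₂)/2, (z₁+z₂)/2)
  = ((6 + 9)/2, (-6 - 4)/2, (6 + 8)/2)
  = (15/2, -10/2, 14/2)
  = (7.5, -5, 7)

(7.5, -5, 7)


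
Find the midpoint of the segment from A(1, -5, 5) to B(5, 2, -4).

M = ((x₁+x₂)/2, (y₁+y₂)/2, (z₁+z₂)/2)
  = ((1 + 5)/2, (-5 + 2)/2, (5 - 4)/2)
  = (6/2, -3/2, 1/2)
  = (3, -1.5, 0.5)

(3, -1.5, 0.5)


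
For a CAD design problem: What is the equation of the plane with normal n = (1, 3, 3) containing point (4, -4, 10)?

The plane through P with normal n = (a, b, c) satisfies n·(r - P) = 0,
i.e. ax + by + cz = a·x₀ + b·y₀ + c·z₀.
d = 1·4 + 3·(-4) + 3·10
  = 4 - 12 + 30
  = 22
Equation: x + 3y + 3z = 22

x + 3y + 3z = 22


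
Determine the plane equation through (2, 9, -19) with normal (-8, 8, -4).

The plane through P with normal n = (a, b, c) satisfies n·(r - P) = 0,
i.e. ax + by + cz = a·x₀ + b·y₀ + c·z₀.
d = (-8)·2 + 8·9 + (-4)·(-19)
  = -16 + 72 + 76
  = 132
Equation: -8x + 8y - 4z = 132

-8x + 8y - 4z = 132


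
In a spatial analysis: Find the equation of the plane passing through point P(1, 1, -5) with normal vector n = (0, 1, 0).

The plane through P with normal n = (a, b, c) satisfies n·(r - P) = 0,
i.e. ax + by + cz = a·x₀ + b·y₀ + c·z₀.
d = 0·1 + 1·1 + 0·(-5)
  = 0 + 1 + 0
  = 1
Equation: y = 1

y = 1


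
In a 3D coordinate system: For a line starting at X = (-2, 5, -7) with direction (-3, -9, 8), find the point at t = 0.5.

P(t) = X + t·d
  = (-2 + (-3)·0.5, 5 + (-9)·0.5, -7 + 8·0.5)
  = (-2 - 1.5, 5 - 4.5, -7 + 4)
  = (-3.5, 0.5, -3)

(-3.5, 0.5, -3)


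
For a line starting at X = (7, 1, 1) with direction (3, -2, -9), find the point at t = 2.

P(t) = X + t·d
  = (7 + 3·2, 1 + (-2)·2, 1 + (-9)·2)
  = (7 + 6, 1 - 4, 1 - 18)
  = (13, -3, -17)

(13, -3, -17)
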